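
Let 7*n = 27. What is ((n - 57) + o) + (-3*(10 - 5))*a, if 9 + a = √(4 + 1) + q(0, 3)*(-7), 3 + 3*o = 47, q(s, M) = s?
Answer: 2027/21 - 15*√5 ≈ 62.983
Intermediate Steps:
n = 27/7 (n = (⅐)*27 = 27/7 ≈ 3.8571)
o = 44/3 (o = -1 + (⅓)*47 = -1 + 47/3 = 44/3 ≈ 14.667)
a = -9 + √5 (a = -9 + (√(4 + 1) + 0*(-7)) = -9 + (√5 + 0) = -9 + √5 ≈ -6.7639)
((n - 57) + o) + (-3*(10 - 5))*a = ((27/7 - 57) + 44/3) + (-3*(10 - 5))*(-9 + √5) = (-372/7 + 44/3) + (-3*5)*(-9 + √5) = -808/21 - 15*(-9 + √5) = -808/21 + (135 - 15*√5) = 2027/21 - 15*√5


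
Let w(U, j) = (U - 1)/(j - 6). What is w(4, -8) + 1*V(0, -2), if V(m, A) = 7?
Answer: 95/14 ≈ 6.7857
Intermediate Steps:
w(U, j) = (-1 + U)/(-6 + j)
w(4, -8) + 1*V(0, -2) = (-1 + 4)/(-6 - 8) + 1*7 = 3/(-14) + 7 = -1/14*3 + 7 = -3/14 + 7 = 95/14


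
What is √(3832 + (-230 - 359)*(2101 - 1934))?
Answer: I*√94531 ≈ 307.46*I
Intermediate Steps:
√(3832 + (-230 - 359)*(2101 - 1934)) = √(3832 - 589*167) = √(3832 - 98363) = √(-94531) = I*√94531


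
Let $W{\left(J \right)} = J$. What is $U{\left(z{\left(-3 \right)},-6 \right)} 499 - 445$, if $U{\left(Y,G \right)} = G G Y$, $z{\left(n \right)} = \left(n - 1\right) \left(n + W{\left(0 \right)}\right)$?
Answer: $215123$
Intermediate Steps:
$z{\left(n \right)} = n \left(-1 + n\right)$ ($z{\left(n \right)} = \left(n - 1\right) \left(n + 0\right) = \left(-1 + n\right) n = n \left(-1 + n\right)$)
$U{\left(Y,G \right)} = Y G^{2}$ ($U{\left(Y,G \right)} = G^{2} Y = Y G^{2}$)
$U{\left(z{\left(-3 \right)},-6 \right)} 499 - 445 = - 3 \left(-1 - 3\right) \left(-6\right)^{2} \cdot 499 - 445 = \left(-3\right) \left(-4\right) 36 \cdot 499 - 445 = 12 \cdot 36 \cdot 499 - 445 = 432 \cdot 499 - 445 = 215568 - 445 = 215123$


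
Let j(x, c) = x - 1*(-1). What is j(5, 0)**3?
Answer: 216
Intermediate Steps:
j(x, c) = 1 + x (j(x, c) = x + 1 = 1 + x)
j(5, 0)**3 = (1 + 5)**3 = 6**3 = 216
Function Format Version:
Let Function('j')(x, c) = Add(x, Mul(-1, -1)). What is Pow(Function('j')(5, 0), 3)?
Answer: 216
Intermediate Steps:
Function('j')(x, c) = Add(1, x) (Function('j')(x, c) = Add(x, 1) = Add(1, x))
Pow(Function('j')(5, 0), 3) = Pow(Add(1, 5), 3) = Pow(6, 3) = 216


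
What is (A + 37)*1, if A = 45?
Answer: 82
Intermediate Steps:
(A + 37)*1 = (45 + 37)*1 = 82*1 = 82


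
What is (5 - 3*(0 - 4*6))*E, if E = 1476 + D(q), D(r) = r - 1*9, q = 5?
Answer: 113344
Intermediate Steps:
D(r) = -9 + r (D(r) = r - 9 = -9 + r)
E = 1472 (E = 1476 + (-9 + 5) = 1476 - 4 = 1472)
(5 - 3*(0 - 4*6))*E = (5 - 3*(0 - 4*6))*1472 = (5 - 3*(0 - 24))*1472 = (5 - 3*(-24))*1472 = (5 + 72)*1472 = 77*1472 = 113344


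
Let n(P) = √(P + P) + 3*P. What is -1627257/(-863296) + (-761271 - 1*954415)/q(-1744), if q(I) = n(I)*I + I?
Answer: 4369843931736541/2575200348899136 - 857843*I*√218/5965973082 ≈ 1.6969 - 0.002123*I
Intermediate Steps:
n(P) = 3*P + √2*√P (n(P) = √(2*P) + 3*P = √2*√P + 3*P = 3*P + √2*√P)
q(I) = I + I*(3*I + √2*√I) (q(I) = (3*I + √2*√I)*I + I = I*(3*I + √2*√I) + I = I + I*(3*I + √2*√I))
-1627257/(-863296) + (-761271 - 1*954415)/q(-1744) = -1627257/(-863296) + (-761271 - 1*954415)/((-1744*(1 + 3*(-1744) + √2*√(-1744)))) = -1627257*(-1/863296) + (-761271 - 954415)/((-1744*(1 - 5232 + √2*(4*I*√109)))) = 1627257/863296 - 1715686*(-1/(1744*(1 - 5232 + 4*I*√218))) = 1627257/863296 - 1715686*(-1/(1744*(-5231 + 4*I*√218))) = 1627257/863296 - 1715686/(9122864 - 6976*I*√218)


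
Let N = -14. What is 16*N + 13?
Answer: -211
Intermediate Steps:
16*N + 13 = 16*(-14) + 13 = -224 + 13 = -211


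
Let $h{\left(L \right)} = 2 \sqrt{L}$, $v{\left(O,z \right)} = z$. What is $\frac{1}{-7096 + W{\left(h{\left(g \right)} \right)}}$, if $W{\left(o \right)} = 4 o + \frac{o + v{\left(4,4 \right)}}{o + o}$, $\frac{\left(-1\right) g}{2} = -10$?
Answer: $- \frac{3085}{21889054} - \frac{7 \sqrt{5}}{21889054} \approx -0.00014165$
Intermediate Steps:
$g = 20$ ($g = \left(-2\right) \left(-10\right) = 20$)
$W{\left(o \right)} = 4 o + \frac{4 + o}{2 o}$ ($W{\left(o \right)} = 4 o + \frac{o + 4}{o + o} = 4 o + \frac{4 + o}{2 o}$)
$\frac{1}{-7096 + W{\left(h{\left(g \right)} \right)}} = \frac{1}{-7096 + \left(\frac{1}{2} + \frac{2}{2 \sqrt{20}} + 4 \cdot 2 \sqrt{20}\right)} = \frac{1}{-7096 + \left(\frac{1}{2} + \frac{2}{2 \cdot 2 \sqrt{5}} + 4 \cdot 2 \cdot 2 \sqrt{5}\right)} = \frac{1}{-7096 + \left(\frac{1}{2} + \frac{2}{4 \sqrt{5}} + 4 \cdot 4 \sqrt{5}\right)} = \frac{1}{-7096 + \left(\frac{1}{2} + 2 \frac{\sqrt{5}}{20} + 16 \sqrt{5}\right)} = \frac{1}{-7096 + \left(\frac{1}{2} + \frac{\sqrt{5}}{10} + 16 \sqrt{5}\right)} = \frac{1}{-7096 + \left(\frac{1}{2} + \frac{161 \sqrt{5}}{10}\right)} = \frac{1}{- \frac{14191}{2} + \frac{161 \sqrt{5}}{10}}$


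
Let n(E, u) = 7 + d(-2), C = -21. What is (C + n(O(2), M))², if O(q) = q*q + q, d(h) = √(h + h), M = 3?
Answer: 192 - 56*I ≈ 192.0 - 56.0*I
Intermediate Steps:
d(h) = √2*√h (d(h) = √(2*h) = √2*√h)
O(q) = q + q² (O(q) = q² + q = q + q²)
n(E, u) = 7 + 2*I (n(E, u) = 7 + √2*√(-2) = 7 + √2*(I*√2) = 7 + 2*I)
(C + n(O(2), M))² = (-21 + (7 + 2*I))² = (-14 + 2*I)²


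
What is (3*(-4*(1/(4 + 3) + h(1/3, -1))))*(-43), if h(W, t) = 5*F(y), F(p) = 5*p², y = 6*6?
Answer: 117029316/7 ≈ 1.6718e+7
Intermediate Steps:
y = 36
h(W, t) = 32400 (h(W, t) = 5*(5*36²) = 5*(5*1296) = 5*6480 = 32400)
(3*(-4*(1/(4 + 3) + h(1/3, -1))))*(-43) = (3*(-4*(1/(4 + 3) + 32400)))*(-43) = (3*(-4*(1/7 + 32400)))*(-43) = (3*(-4*(⅐ + 32400)))*(-43) = (3*(-4*226801/7))*(-43) = (3*(-907204/7))*(-43) = -2721612/7*(-43) = 117029316/7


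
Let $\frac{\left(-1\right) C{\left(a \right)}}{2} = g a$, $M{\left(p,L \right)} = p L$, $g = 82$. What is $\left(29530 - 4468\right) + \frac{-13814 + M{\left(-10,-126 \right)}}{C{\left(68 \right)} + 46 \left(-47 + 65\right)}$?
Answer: $\frac{129376321}{5162} \approx 25063.0$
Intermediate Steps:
$M{\left(p,L \right)} = L p$
$C{\left(a \right)} = - 164 a$ ($C{\left(a \right)} = - 2 \cdot 82 a = - 164 a$)
$\left(29530 - 4468\right) + \frac{-13814 + M{\left(-10,-126 \right)}}{C{\left(68 \right)} + 46 \left(-47 + 65\right)} = \left(29530 - 4468\right) + \frac{-13814 - -1260}{\left(-164\right) 68 + 46 \left(-47 + 65\right)} = 25062 + \frac{-13814 + 1260}{-11152 + 46 \cdot 18} = 25062 - \frac{12554}{-11152 + 828} = 25062 - \frac{12554}{-10324} = 25062 - - \frac{6277}{5162} = 25062 + \frac{6277}{5162} = \frac{129376321}{5162}$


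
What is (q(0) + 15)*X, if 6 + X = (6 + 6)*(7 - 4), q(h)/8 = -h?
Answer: 450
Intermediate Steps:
q(h) = -8*h (q(h) = 8*(-h) = -8*h)
X = 30 (X = -6 + (6 + 6)*(7 - 4) = -6 + 12*3 = -6 + 36 = 30)
(q(0) + 15)*X = (-8*0 + 15)*30 = (0 + 15)*30 = 15*30 = 450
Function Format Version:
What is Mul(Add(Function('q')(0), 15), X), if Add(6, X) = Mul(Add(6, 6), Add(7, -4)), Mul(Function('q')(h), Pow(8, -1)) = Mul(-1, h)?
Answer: 450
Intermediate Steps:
Function('q')(h) = Mul(-8, h) (Function('q')(h) = Mul(8, Mul(-1, h)) = Mul(-8, h))
X = 30 (X = Add(-6, Mul(Add(6, 6), Add(7, -4))) = Add(-6, Mul(12, 3)) = Add(-6, 36) = 30)
Mul(Add(Function('q')(0), 15), X) = Mul(Add(Mul(-8, 0), 15), 30) = Mul(Add(0, 15), 30) = Mul(15, 30) = 450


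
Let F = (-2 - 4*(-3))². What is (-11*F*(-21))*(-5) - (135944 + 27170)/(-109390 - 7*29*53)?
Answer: -13877046386/120149 ≈ -1.1550e+5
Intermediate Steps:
F = 100 (F = (-2 + 12)² = 10² = 100)
(-11*F*(-21))*(-5) - (135944 + 27170)/(-109390 - 7*29*53) = (-11*100*(-21))*(-5) - (135944 + 27170)/(-109390 - 7*29*53) = -1100*(-21)*(-5) - 163114/(-109390 - 203*53) = 23100*(-5) - 163114/(-109390 - 10759) = -115500 - 163114/(-120149) = -115500 - 163114*(-1)/120149 = -115500 - 1*(-163114/120149) = -115500 + 163114/120149 = -13877046386/120149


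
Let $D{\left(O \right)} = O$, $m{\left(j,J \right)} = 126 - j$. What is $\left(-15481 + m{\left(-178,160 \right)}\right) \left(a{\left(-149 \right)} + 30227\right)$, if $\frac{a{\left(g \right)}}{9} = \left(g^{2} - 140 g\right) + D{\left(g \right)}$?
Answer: $-6320233995$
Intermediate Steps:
$a{\left(g \right)} = - 1251 g + 9 g^{2}$ ($a{\left(g \right)} = 9 \left(\left(g^{2} - 140 g\right) + g\right) = 9 \left(g^{2} - 139 g\right) = - 1251 g + 9 g^{2}$)
$\left(-15481 + m{\left(-178,160 \right)}\right) \left(a{\left(-149 \right)} + 30227\right) = \left(-15481 + \left(126 - -178\right)\right) \left(9 \left(-149\right) \left(-139 - 149\right) + 30227\right) = \left(-15481 + \left(126 + 178\right)\right) \left(9 \left(-149\right) \left(-288\right) + 30227\right) = \left(-15481 + 304\right) \left(386208 + 30227\right) = \left(-15177\right) 416435 = -6320233995$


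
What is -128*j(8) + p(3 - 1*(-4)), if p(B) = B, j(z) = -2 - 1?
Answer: 391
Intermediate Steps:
j(z) = -3
-128*j(8) + p(3 - 1*(-4)) = -128*(-3) + (3 - 1*(-4)) = 384 + (3 + 4) = 384 + 7 = 391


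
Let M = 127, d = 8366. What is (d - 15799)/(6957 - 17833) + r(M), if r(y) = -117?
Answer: -1265059/10876 ≈ -116.32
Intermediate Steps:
(d - 15799)/(6957 - 17833) + r(M) = (8366 - 15799)/(6957 - 17833) - 117 = -7433/(-10876) - 117 = -7433*(-1/10876) - 117 = 7433/10876 - 117 = -1265059/10876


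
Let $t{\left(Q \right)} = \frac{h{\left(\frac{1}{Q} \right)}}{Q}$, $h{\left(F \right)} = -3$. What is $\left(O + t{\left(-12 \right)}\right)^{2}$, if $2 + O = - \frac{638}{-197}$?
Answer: $\frac{1375929}{620944} \approx 2.2159$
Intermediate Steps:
$t{\left(Q \right)} = - \frac{3}{Q}$
$O = \frac{244}{197}$ ($O = -2 - \frac{638}{-197} = -2 - - \frac{638}{197} = -2 + \frac{638}{197} = \frac{244}{197} \approx 1.2386$)
$\left(O + t{\left(-12 \right)}\right)^{2} = \left(\frac{244}{197} - \frac{3}{-12}\right)^{2} = \left(\frac{244}{197} - - \frac{1}{4}\right)^{2} = \left(\frac{244}{197} + \frac{1}{4}\right)^{2} = \left(\frac{1173}{788}\right)^{2} = \frac{1375929}{620944}$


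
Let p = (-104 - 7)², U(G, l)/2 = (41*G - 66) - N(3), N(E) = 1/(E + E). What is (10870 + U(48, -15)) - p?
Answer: 7058/3 ≈ 2352.7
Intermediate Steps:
N(E) = 1/(2*E)
U(G, l) = -397/3 + 82*G (U(G, l) = 2*((41*G - 66) - 1/(2*3)) = 2*((-66 + 41*G) - 1/(2*3)) = 2*((-66 + 41*G) - 1*⅙) = 2*((-66 + 41*G) - ⅙) = 2*(-397/6 + 41*G) = -397/3 + 82*G)
p = 12321 (p = (-111)² = 12321)
(10870 + U(48, -15)) - p = (10870 + (-397/3 + 82*48)) - 1*12321 = (10870 + (-397/3 + 3936)) - 12321 = (10870 + 11411/3) - 12321 = 44021/3 - 12321 = 7058/3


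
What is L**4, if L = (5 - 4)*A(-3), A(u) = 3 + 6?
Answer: 6561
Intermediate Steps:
A(u) = 9
L = 9 (L = (5 - 4)*9 = 1*9 = 9)
L**4 = 9**4 = 6561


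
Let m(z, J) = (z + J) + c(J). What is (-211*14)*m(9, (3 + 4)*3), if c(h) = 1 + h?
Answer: -153608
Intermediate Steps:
m(z, J) = 1 + z + 2*J (m(z, J) = (z + J) + (1 + J) = (J + z) + (1 + J) = 1 + z + 2*J)
(-211*14)*m(9, (3 + 4)*3) = (-211*14)*(1 + 9 + 2*((3 + 4)*3)) = -2954*(1 + 9 + 2*(7*3)) = -2954*(1 + 9 + 2*21) = -2954*(1 + 9 + 42) = -2954*52 = -153608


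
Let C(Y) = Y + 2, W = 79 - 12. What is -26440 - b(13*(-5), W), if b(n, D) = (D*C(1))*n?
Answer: -13375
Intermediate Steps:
W = 67
C(Y) = 2 + Y
b(n, D) = 3*D*n (b(n, D) = (D*(2 + 1))*n = (D*3)*n = (3*D)*n = 3*D*n)
-26440 - b(13*(-5), W) = -26440 - 3*67*13*(-5) = -26440 - 3*67*(-65) = -26440 - 1*(-13065) = -26440 + 13065 = -13375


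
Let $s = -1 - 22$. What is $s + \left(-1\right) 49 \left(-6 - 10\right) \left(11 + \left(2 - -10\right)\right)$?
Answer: $18009$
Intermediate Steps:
$s = -23$ ($s = -1 - 22 = -23$)
$s + \left(-1\right) 49 \left(-6 - 10\right) \left(11 + \left(2 - -10\right)\right) = -23 + \left(-1\right) 49 \left(-6 - 10\right) \left(11 + \left(2 - -10\right)\right) = -23 - 49 \left(- 16 \left(11 + \left(2 + 10\right)\right)\right) = -23 - 49 \left(- 16 \left(11 + 12\right)\right) = -23 - 49 \left(\left(-16\right) 23\right) = -23 - -18032 = -23 + 18032 = 18009$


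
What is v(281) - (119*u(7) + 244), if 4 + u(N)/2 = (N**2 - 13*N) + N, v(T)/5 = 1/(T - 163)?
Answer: 1066489/118 ≈ 9038.0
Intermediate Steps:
v(T) = 5/(-163 + T) (v(T) = 5/(T - 163) = 5/(-163 + T))
u(N) = -8 - 24*N + 2*N**2 (u(N) = -8 + 2*((N**2 - 13*N) + N) = -8 + 2*(N**2 - 12*N) = -8 + (-24*N + 2*N**2) = -8 - 24*N + 2*N**2)
v(281) - (119*u(7) + 244) = 5/(-163 + 281) - (119*(-8 - 24*7 + 2*7**2) + 244) = 5/118 - (119*(-8 - 168 + 2*49) + 244) = 5*(1/118) - (119*(-8 - 168 + 98) + 244) = 5/118 - (119*(-78) + 244) = 5/118 - (-9282 + 244) = 5/118 - 1*(-9038) = 5/118 + 9038 = 1066489/118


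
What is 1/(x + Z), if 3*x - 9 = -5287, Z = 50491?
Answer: 3/146195 ≈ 2.0521e-5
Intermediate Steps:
x = -5278/3 (x = 3 + (1/3)*(-5287) = 3 - 5287/3 = -5278/3 ≈ -1759.3)
1/(x + Z) = 1/(-5278/3 + 50491) = 1/(146195/3) = 3/146195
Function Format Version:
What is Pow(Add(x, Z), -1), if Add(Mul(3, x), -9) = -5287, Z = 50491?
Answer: Rational(3, 146195) ≈ 2.0521e-5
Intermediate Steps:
x = Rational(-5278, 3) (x = Add(3, Mul(Rational(1, 3), -5287)) = Add(3, Rational(-5287, 3)) = Rational(-5278, 3) ≈ -1759.3)
Pow(Add(x, Z), -1) = Pow(Add(Rational(-5278, 3), 50491), -1) = Pow(Rational(146195, 3), -1) = Rational(3, 146195)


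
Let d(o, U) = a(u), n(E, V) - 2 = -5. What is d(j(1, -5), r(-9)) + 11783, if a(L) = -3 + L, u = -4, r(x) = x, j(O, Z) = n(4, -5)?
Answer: 11776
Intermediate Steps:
n(E, V) = -3 (n(E, V) = 2 - 5 = -3)
j(O, Z) = -3
d(o, U) = -7 (d(o, U) = -3 - 4 = -7)
d(j(1, -5), r(-9)) + 11783 = -7 + 11783 = 11776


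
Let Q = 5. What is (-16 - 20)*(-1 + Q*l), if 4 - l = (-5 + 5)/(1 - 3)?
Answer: -684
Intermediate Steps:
l = 4 (l = 4 - (-5 + 5)/(1 - 3) = 4 - 0/(-2) = 4 - 0*(-1)/2 = 4 - 1*0 = 4 + 0 = 4)
(-16 - 20)*(-1 + Q*l) = (-16 - 20)*(-1 + 5*4) = -36*(-1 + 20) = -36*19 = -684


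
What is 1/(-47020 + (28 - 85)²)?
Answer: -1/43771 ≈ -2.2846e-5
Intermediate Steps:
1/(-47020 + (28 - 85)²) = 1/(-47020 + (-57)²) = 1/(-47020 + 3249) = 1/(-43771) = -1/43771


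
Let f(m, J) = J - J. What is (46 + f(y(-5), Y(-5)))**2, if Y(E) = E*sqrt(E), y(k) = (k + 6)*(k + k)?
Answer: 2116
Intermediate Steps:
y(k) = 2*k*(6 + k) (y(k) = (6 + k)*(2*k) = 2*k*(6 + k))
Y(E) = E**(3/2)
f(m, J) = 0
(46 + f(y(-5), Y(-5)))**2 = (46 + 0)**2 = 46**2 = 2116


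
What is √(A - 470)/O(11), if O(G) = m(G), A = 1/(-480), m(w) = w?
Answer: I*√6768030/1320 ≈ 1.9709*I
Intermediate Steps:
A = -1/480 ≈ -0.0020833
O(G) = G
√(A - 470)/O(11) = √(-1/480 - 470)/11 = √(-225601/480)*(1/11) = (I*√6768030/120)*(1/11) = I*√6768030/1320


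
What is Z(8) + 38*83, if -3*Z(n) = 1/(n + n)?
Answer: 151391/48 ≈ 3154.0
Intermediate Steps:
Z(n) = -1/(6*n) (Z(n) = -1/(3*(n + n)) = -1/(2*n)/3 = -1/(6*n))
Z(8) + 38*83 = -⅙/8 + 38*83 = -⅙*⅛ + 3154 = -1/48 + 3154 = 151391/48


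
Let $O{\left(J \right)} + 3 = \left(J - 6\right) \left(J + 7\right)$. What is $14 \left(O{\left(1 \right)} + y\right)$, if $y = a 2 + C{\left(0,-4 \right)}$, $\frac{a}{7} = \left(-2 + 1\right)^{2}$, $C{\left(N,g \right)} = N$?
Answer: $-406$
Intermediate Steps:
$O{\left(J \right)} = -3 + \left(-6 + J\right) \left(7 + J\right)$ ($O{\left(J \right)} = -3 + \left(J - 6\right) \left(J + 7\right) = -3 + \left(-6 + J\right) \left(7 + J\right)$)
$a = 7$ ($a = 7 \left(-2 + 1\right)^{2} = 7 \left(-1\right)^{2} = 7 \cdot 1 = 7$)
$y = 14$ ($y = 7 \cdot 2 + 0 = 14 + 0 = 14$)
$14 \left(O{\left(1 \right)} + y\right) = 14 \left(\left(-45 + 1 + 1^{2}\right) + 14\right) = 14 \left(\left(-45 + 1 + 1\right) + 14\right) = 14 \left(-43 + 14\right) = 14 \left(-29\right) = -406$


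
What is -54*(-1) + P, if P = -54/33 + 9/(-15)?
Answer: 2847/55 ≈ 51.764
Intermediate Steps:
P = -123/55 (P = -54*1/33 + 9*(-1/15) = -18/11 - 3/5 = -123/55 ≈ -2.2364)
-54*(-1) + P = -54*(-1) - 123/55 = 54 - 123/55 = 2847/55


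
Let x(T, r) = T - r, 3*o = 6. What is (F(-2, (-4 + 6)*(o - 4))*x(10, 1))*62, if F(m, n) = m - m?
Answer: 0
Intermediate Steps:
o = 2 (o = (⅓)*6 = 2)
F(m, n) = 0
(F(-2, (-4 + 6)*(o - 4))*x(10, 1))*62 = (0*(10 - 1*1))*62 = (0*(10 - 1))*62 = (0*9)*62 = 0*62 = 0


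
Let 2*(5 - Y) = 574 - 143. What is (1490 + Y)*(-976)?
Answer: -1248792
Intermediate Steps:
Y = -421/2 (Y = 5 - (574 - 143)/2 = 5 - ½*431 = 5 - 431/2 = -421/2 ≈ -210.50)
(1490 + Y)*(-976) = (1490 - 421/2)*(-976) = (2559/2)*(-976) = -1248792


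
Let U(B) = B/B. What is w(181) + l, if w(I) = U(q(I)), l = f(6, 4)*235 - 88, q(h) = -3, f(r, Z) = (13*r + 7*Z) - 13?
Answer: 21768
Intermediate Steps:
f(r, Z) = -13 + 7*Z + 13*r (f(r, Z) = (7*Z + 13*r) - 13 = -13 + 7*Z + 13*r)
l = 21767 (l = (-13 + 7*4 + 13*6)*235 - 88 = (-13 + 28 + 78)*235 - 88 = 93*235 - 88 = 21855 - 88 = 21767)
U(B) = 1
w(I) = 1
w(181) + l = 1 + 21767 = 21768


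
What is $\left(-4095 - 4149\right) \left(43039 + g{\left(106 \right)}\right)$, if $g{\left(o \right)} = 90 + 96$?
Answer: $-356346900$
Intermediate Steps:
$g{\left(o \right)} = 186$
$\left(-4095 - 4149\right) \left(43039 + g{\left(106 \right)}\right) = \left(-4095 - 4149\right) \left(43039 + 186\right) = \left(-4095 - 4149\right) 43225 = \left(-8244\right) 43225 = -356346900$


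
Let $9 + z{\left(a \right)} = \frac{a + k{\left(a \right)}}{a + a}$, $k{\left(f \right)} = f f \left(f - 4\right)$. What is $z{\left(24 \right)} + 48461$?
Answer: $\frac{97385}{2} \approx 48693.0$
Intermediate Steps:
$k{\left(f \right)} = f^{2} \left(-4 + f\right)$
$z{\left(a \right)} = -9 + \frac{a + a^{2} \left(-4 + a\right)}{2 a}$ ($z{\left(a \right)} = -9 + \frac{a + a^{2} \left(-4 + a\right)}{a + a} = -9 + \frac{a + a^{2} \left(-4 + a\right)}{2 a}$)
$z{\left(24 \right)} + 48461 = \left(- \frac{17}{2} + \frac{1}{2} \cdot 24 \left(-4 + 24\right)\right) + 48461 = \left(- \frac{17}{2} + \frac{1}{2} \cdot 24 \cdot 20\right) + 48461 = \left(- \frac{17}{2} + 240\right) + 48461 = \frac{463}{2} + 48461 = \frac{97385}{2}$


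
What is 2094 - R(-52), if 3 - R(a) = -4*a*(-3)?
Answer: 1467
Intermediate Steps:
R(a) = 3 - 12*a (R(a) = 3 - (-4*a)*(-3) = 3 - 12*a)
2094 - R(-52) = 2094 - (3 - 12*(-52)) = 2094 - (3 + 624) = 2094 - 1*627 = 2094 - 627 = 1467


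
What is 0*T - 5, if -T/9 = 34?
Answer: -5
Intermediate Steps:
T = -306 (T = -9*34 = -306)
0*T - 5 = 0*(-306) - 5 = 0 - 5 = -5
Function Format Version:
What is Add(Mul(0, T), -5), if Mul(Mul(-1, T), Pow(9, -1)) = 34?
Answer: -5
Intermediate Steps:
T = -306 (T = Mul(-9, 34) = -306)
Add(Mul(0, T), -5) = Add(Mul(0, -306), -5) = Add(0, -5) = -5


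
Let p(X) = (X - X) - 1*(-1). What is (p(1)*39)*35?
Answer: 1365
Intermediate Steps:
p(X) = 1 (p(X) = 0 + 1 = 1)
(p(1)*39)*35 = (1*39)*35 = 39*35 = 1365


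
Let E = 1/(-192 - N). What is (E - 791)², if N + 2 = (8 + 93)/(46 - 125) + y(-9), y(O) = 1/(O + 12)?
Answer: 1256119982219089/2007577636 ≈ 6.2569e+5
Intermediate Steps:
y(O) = 1/(12 + O)
N = -698/237 (N = -2 + ((8 + 93)/(46 - 125) + 1/(12 - 9)) = -2 + (101/(-79) + 1/3) = -2 + (101*(-1/79) + ⅓) = -2 + (-101/79 + ⅓) = -2 - 224/237 = -698/237 ≈ -2.9451)
E = -237/44806 (E = 1/(-192 - 1*(-698/237)) = 1/(-192 + 698/237) = 1/(-44806/237) = -237/44806 ≈ -0.0052895)
(E - 791)² = (-237/44806 - 791)² = (-35441783/44806)² = 1256119982219089/2007577636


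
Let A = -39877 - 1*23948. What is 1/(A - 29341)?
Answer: -1/93166 ≈ -1.0734e-5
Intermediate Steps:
A = -63825 (A = -39877 - 23948 = -63825)
1/(A - 29341) = 1/(-63825 - 29341) = 1/(-93166) = -1/93166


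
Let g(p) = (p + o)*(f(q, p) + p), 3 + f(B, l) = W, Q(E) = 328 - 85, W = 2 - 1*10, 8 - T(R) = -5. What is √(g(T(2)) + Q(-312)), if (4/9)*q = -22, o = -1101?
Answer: I*√1933 ≈ 43.966*I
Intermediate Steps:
T(R) = 13 (T(R) = 8 - 1*(-5) = 8 + 5 = 13)
q = -99/2 (q = (9/4)*(-22) = -99/2 ≈ -49.500)
W = -8 (W = 2 - 10 = -8)
Q(E) = 243
f(B, l) = -11 (f(B, l) = -3 - 8 = -11)
g(p) = (-1101 + p)*(-11 + p) (g(p) = (p - 1101)*(-11 + p) = (-1101 + p)*(-11 + p))
√(g(T(2)) + Q(-312)) = √((12111 + 13² - 1112*13) + 243) = √((12111 + 169 - 14456) + 243) = √(-2176 + 243) = √(-1933) = I*√1933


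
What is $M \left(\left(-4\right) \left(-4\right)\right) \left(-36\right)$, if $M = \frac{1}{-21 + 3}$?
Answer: $32$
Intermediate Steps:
$M = - \frac{1}{18}$ ($M = \frac{1}{-18} = - \frac{1}{18} \approx -0.055556$)
$M \left(\left(-4\right) \left(-4\right)\right) \left(-36\right) = - \frac{\left(-4\right) \left(-4\right)}{18} \left(-36\right) = \left(- \frac{1}{18}\right) 16 \left(-36\right) = \left(- \frac{8}{9}\right) \left(-36\right) = 32$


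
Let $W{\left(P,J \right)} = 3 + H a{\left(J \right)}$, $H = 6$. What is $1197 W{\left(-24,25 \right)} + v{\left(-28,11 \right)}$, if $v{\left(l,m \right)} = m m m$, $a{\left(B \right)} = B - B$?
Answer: $4922$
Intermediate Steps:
$a{\left(B \right)} = 0$
$v{\left(l,m \right)} = m^{3}$ ($v{\left(l,m \right)} = m^{2} m = m^{3}$)
$W{\left(P,J \right)} = 3$ ($W{\left(P,J \right)} = 3 + 6 \cdot 0 = 3 + 0 = 3$)
$1197 W{\left(-24,25 \right)} + v{\left(-28,11 \right)} = 1197 \cdot 3 + 11^{3} = 3591 + 1331 = 4922$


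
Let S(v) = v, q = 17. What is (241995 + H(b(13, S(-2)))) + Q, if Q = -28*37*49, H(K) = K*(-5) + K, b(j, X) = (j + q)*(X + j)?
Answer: 189911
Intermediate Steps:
b(j, X) = (17 + j)*(X + j) (b(j, X) = (j + 17)*(X + j) = (17 + j)*(X + j))
H(K) = -4*K (H(K) = -5*K + K = -4*K)
Q = -50764 (Q = -1036*49 = -50764)
(241995 + H(b(13, S(-2)))) + Q = (241995 - 4*(13² + 17*(-2) + 17*13 - 2*13)) - 50764 = (241995 - 4*(169 - 34 + 221 - 26)) - 50764 = (241995 - 4*330) - 50764 = (241995 - 1320) - 50764 = 240675 - 50764 = 189911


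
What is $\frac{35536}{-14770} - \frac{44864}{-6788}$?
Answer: $\frac{52677864}{12532345} \approx 4.2034$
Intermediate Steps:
$\frac{35536}{-14770} - \frac{44864}{-6788} = 35536 \left(- \frac{1}{14770}\right) - - \frac{11216}{1697} = - \frac{17768}{7385} + \frac{11216}{1697} = \frac{52677864}{12532345}$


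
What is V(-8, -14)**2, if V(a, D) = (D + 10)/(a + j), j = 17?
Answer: 16/81 ≈ 0.19753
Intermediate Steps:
V(a, D) = (10 + D)/(17 + a) (V(a, D) = (D + 10)/(a + 17) = (10 + D)/(17 + a))
V(-8, -14)**2 = ((10 - 14)/(17 - 8))**2 = (-4/9)**2 = 16/81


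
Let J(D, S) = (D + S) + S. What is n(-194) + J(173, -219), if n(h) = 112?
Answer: -153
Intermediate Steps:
J(D, S) = D + 2*S
n(-194) + J(173, -219) = 112 + (173 + 2*(-219)) = 112 + (173 - 438) = 112 - 265 = -153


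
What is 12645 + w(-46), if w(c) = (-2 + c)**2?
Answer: 14949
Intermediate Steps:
12645 + w(-46) = 12645 + (-2 - 46)**2 = 12645 + (-48)**2 = 12645 + 2304 = 14949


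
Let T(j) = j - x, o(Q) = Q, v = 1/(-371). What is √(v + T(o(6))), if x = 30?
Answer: I*√3303755/371 ≈ 4.8993*I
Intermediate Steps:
v = -1/371 ≈ -0.0026954
T(j) = -30 + j (T(j) = j - 1*30 = j - 30 = -30 + j)
√(v + T(o(6))) = √(-1/371 + (-30 + 6)) = √(-1/371 - 24) = √(-8905/371) = I*√3303755/371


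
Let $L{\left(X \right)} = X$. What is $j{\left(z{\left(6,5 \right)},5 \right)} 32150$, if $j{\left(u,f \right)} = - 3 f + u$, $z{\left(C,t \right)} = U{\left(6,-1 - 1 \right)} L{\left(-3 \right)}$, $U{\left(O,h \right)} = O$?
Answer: $-1060950$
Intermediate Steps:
$z{\left(C,t \right)} = -18$ ($z{\left(C,t \right)} = 6 \left(-3\right) = -18$)
$j{\left(u,f \right)} = u - 3 f$
$j{\left(z{\left(6,5 \right)},5 \right)} 32150 = \left(-18 - 15\right) 32150 = \left(-33\right) 32150 = -1060950$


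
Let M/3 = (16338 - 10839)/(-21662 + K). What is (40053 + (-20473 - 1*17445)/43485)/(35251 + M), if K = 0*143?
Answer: 37727985939994/33204740067525 ≈ 1.1362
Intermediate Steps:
K = 0
M = -16497/21662 (M = 3*((16338 - 10839)/(-21662 + 0)) = 3*(5499/(-21662)) = 3*(5499*(-1/21662)) = 3*(-5499/21662) = -16497/21662 ≈ -0.76156)
(40053 + (-20473 - 1*17445)/43485)/(35251 + M) = (40053 + (-20473 - 1*17445)/43485)/(35251 - 16497/21662) = (40053 + (-20473 - 17445)*(1/43485))/(763590665/21662) = (40053 - 37918*1/43485)*(21662/763590665) = (40053 - 37918/43485)*(21662/763590665) = (1741666787/43485)*(21662/763590665) = 37727985939994/33204740067525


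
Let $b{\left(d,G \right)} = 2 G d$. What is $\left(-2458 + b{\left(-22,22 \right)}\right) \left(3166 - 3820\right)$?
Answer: $2240604$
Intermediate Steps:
$b{\left(d,G \right)} = 2 G d$
$\left(-2458 + b{\left(-22,22 \right)}\right) \left(3166 - 3820\right) = \left(-2458 + 2 \cdot 22 \left(-22\right)\right) \left(3166 - 3820\right) = \left(-2458 - 968\right) \left(-654\right) = \left(-3426\right) \left(-654\right) = 2240604$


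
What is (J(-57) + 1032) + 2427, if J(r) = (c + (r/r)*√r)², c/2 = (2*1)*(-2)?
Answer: 3466 - 16*I*√57 ≈ 3466.0 - 120.8*I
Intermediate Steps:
c = -8 (c = 2*((2*1)*(-2)) = 2*(2*(-2)) = 2*(-4) = -8)
J(r) = (-8 + √r)² (J(r) = (-8 + (r/r)*√r)² = (-8 + 1*√r)² = (-8 + √r)²)
(J(-57) + 1032) + 2427 = ((64 - 57 - 16*I*√57) + 1032) + 2427 = ((7 - 16*I*√57) + 1032) + 2427 = (1039 - 16*I*√57) + 2427 = 3466 - 16*I*√57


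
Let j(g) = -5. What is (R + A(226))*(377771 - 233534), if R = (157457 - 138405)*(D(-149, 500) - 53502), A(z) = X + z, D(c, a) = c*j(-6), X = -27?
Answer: -144976382661105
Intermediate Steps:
D(c, a) = -5*c (D(c, a) = c*(-5) = -5*c)
A(z) = -27 + z
R = -1005126364 (R = (157457 - 138405)*(-5*(-149) - 53502) = 19052*(745 - 53502) = 19052*(-52757) = -1005126364)
(R + A(226))*(377771 - 233534) = (-1005126364 + (-27 + 226))*(377771 - 233534) = (-1005126364 + 199)*144237 = -1005126165*144237 = -144976382661105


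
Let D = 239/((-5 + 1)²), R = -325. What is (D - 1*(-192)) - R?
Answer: 8511/16 ≈ 531.94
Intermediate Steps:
D = 239/16 (D = 239/((-4)²) = 239/16 ≈ 14.938)
(D - 1*(-192)) - R = (239/16 - 1*(-192)) - 1*(-325) = (239/16 + 192) + 325 = 3311/16 + 325 = 8511/16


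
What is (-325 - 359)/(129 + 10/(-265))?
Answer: -36252/6835 ≈ -5.3039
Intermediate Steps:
(-325 - 359)/(129 + 10/(-265)) = -684/(129 + 10*(-1/265)) = -684/(129 - 2/53) = -684/6835/53 = -684*53/6835 = -36252/6835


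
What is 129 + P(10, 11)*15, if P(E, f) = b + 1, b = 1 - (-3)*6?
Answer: 429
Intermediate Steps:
b = 19 (b = 1 - 1*(-18) = 1 + 18 = 19)
P(E, f) = 20 (P(E, f) = 19 + 1 = 20)
129 + P(10, 11)*15 = 129 + 20*15 = 129 + 300 = 429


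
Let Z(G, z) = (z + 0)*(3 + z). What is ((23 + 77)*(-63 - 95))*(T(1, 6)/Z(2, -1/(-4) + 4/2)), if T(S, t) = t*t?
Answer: -1011200/21 ≈ -48152.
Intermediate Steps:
Z(G, z) = z*(3 + z)
T(S, t) = t²
((23 + 77)*(-63 - 95))*(T(1, 6)/Z(2, -1/(-4) + 4/2)) = ((23 + 77)*(-63 - 95))*(6²/(((-1/(-4) + 4/2)*(3 + (-1/(-4) + 4/2))))) = (100*(-158))*(36/(((-1*(-¼) + 4*(½))*(3 + (-1*(-¼) + 4*(½)))))) = -568800/((¼ + 2)*(3 + (¼ + 2))) = -568800/(9*(3 + 9/4)/4) = -568800/((9/4)*(21/4)) = -568800/189/16 = -568800*16/189 = -15800*64/21 = -1011200/21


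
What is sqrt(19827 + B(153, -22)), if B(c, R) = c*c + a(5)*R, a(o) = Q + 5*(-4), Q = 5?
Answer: sqrt(43566) ≈ 208.72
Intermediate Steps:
a(o) = -15 (a(o) = 5 + 5*(-4) = 5 - 20 = -15)
B(c, R) = c**2 - 15*R (B(c, R) = c*c - 15*R = c**2 - 15*R)
sqrt(19827 + B(153, -22)) = sqrt(19827 + (153**2 - 15*(-22))) = sqrt(19827 + (23409 + 330)) = sqrt(19827 + 23739) = sqrt(43566)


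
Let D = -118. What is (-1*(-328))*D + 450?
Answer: -38254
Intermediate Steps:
(-1*(-328))*D + 450 = -1*(-328)*(-118) + 450 = 328*(-118) + 450 = -38704 + 450 = -38254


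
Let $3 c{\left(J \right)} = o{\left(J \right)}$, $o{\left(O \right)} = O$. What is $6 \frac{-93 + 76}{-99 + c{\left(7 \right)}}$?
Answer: $\frac{153}{145} \approx 1.0552$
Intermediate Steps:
$c{\left(J \right)} = \frac{J}{3}$
$6 \frac{-93 + 76}{-99 + c{\left(7 \right)}} = 6 \frac{-93 + 76}{-99 + \frac{1}{3} \cdot 7} = 6 \left(- \frac{17}{-99 + \frac{7}{3}}\right) = 6 \left(- \frac{17}{- \frac{290}{3}}\right) = 6 \left(\left(-17\right) \left(- \frac{3}{290}\right)\right) = 6 \cdot \frac{51}{290} = \frac{153}{145}$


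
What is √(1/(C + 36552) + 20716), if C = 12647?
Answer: 3*√5571548872835/49199 ≈ 143.93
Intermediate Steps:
√(1/(C + 36552) + 20716) = √(1/(12647 + 36552) + 20716) = √(1/49199 + 20716) = √(1019206485/49199) = 3*√5571548872835/49199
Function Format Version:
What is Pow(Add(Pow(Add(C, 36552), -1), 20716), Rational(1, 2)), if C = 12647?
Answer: Mul(Rational(3, 49199), Pow(5571548872835, Rational(1, 2))) ≈ 143.93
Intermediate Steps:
Pow(Add(Pow(Add(C, 36552), -1), 20716), Rational(1, 2)) = Pow(Add(Pow(Add(12647, 36552), -1), 20716), Rational(1, 2)) = Pow(Add(Pow(49199, -1), 20716), Rational(1, 2)) = Pow(Add(Rational(1, 49199), 20716), Rational(1, 2)) = Pow(Rational(1019206485, 49199), Rational(1, 2)) = Mul(Rational(3, 49199), Pow(5571548872835, Rational(1, 2)))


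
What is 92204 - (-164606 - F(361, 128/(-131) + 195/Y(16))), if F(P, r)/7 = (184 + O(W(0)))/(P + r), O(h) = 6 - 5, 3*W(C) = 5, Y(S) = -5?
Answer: 10800057385/42054 ≈ 2.5681e+5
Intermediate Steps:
W(C) = 5/3 (W(C) = (⅓)*5 = 5/3)
O(h) = 1
F(P, r) = 1295/(P + r) (F(P, r) = 7*((184 + 1)/(P + r)) = 7*(185/(P + r)) = 1295/(P + r))
92204 - (-164606 - F(361, 128/(-131) + 195/Y(16))) = 92204 - (-164606 - 1295/(361 + (128/(-131) + 195/(-5)))) = 92204 - (-164606 - 1295/(361 + (128*(-1/131) + 195*(-⅕)))) = 92204 - (-164606 - 1295/(361 + (-128/131 - 39))) = 92204 - (-164606 - 1295/(361 - 5237/131)) = 92204 - (-164606 - 1295/42054/131) = 92204 - (-164606 - 1295*131/42054) = 92204 - (-164606 - 1*169645/42054) = 92204 - (-164606 - 169645/42054) = 92204 - 1*(-6922510369/42054) = 92204 + 6922510369/42054 = 10800057385/42054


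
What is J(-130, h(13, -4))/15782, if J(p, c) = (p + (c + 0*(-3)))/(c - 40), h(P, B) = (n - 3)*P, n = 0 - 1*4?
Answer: 17/159034 ≈ 0.00010690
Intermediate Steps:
n = -4 (n = 0 - 4 = -4)
h(P, B) = -7*P (h(P, B) = (-4 - 3)*P = -7*P)
J(p, c) = (c + p)/(-40 + c) (J(p, c) = (p + (c + 0))/(-40 + c) = (p + c)/(-40 + c) = (c + p)/(-40 + c))
J(-130, h(13, -4))/15782 = ((-7*13 - 130)/(-40 - 7*13))/15782 = ((-91 - 130)/(-40 - 91))*(1/15782) = (-221/(-131))*(1/15782) = -1/131*(-221)*(1/15782) = (221/131)*(1/15782) = 17/159034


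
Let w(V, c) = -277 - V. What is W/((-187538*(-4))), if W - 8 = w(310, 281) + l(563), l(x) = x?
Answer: -2/93769 ≈ -2.1329e-5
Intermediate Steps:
W = -16 (W = 8 + ((-277 - 1*310) + 563) = 8 + ((-277 - 310) + 563) = 8 + (-587 + 563) = 8 - 24 = -16)
W/((-187538*(-4))) = -16/((-187538*(-4))) = -16/750152 = -16*1/750152 = -2/93769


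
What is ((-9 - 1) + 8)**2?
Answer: 4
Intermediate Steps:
((-9 - 1) + 8)**2 = (-10 + 8)**2 = (-2)**2 = 4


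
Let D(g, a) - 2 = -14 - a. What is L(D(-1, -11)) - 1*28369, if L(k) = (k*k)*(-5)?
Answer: -28374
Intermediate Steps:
D(g, a) = -12 - a (D(g, a) = 2 + (-14 - a) = -12 - a)
L(k) = -5*k² (L(k) = k²*(-5) = -5*k²)
L(D(-1, -11)) - 1*28369 = -5*(-12 - 1*(-11))² - 1*28369 = -5*(-12 + 11)² - 28369 = -5*(-1)² - 28369 = -5*1 - 28369 = -5 - 28369 = -28374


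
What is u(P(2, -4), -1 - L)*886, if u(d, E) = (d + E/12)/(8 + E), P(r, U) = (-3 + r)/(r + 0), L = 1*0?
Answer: -443/6 ≈ -73.833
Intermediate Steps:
L = 0
P(r, U) = (-3 + r)/r
u(d, E) = (d + E/12)/(8 + E) (u(d, E) = (d + E*(1/12))/(8 + E) = (d + E/12)/(8 + E))
u(P(2, -4), -1 - L)*886 = (((-3 + 2)/2 + (-1 - 1*0)/12)/(8 + (-1 - 1*0)))*886 = (((½)*(-1) + (-1 + 0)/12)/(8 + (-1 + 0)))*886 = ((-½ + (1/12)*(-1))/(8 - 1))*886 = ((-½ - 1/12)/7)*886 = ((⅐)*(-7/12))*886 = -1/12*886 = -443/6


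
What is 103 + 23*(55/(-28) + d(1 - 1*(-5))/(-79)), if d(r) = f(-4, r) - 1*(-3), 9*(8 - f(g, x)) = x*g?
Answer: 357299/6636 ≈ 53.843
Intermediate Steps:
f(g, x) = 8 - g*x/9 (f(g, x) = 8 - x*g/9 = 8 - g*x/9)
d(r) = 11 + 4*r/9 (d(r) = (8 - ⅑*(-4)*r) - 1*(-3) = (8 + 4*r/9) + 3 = 11 + 4*r/9)
103 + 23*(55/(-28) + d(1 - 1*(-5))/(-79)) = 103 + 23*(55/(-28) + (11 + 4*(1 - 1*(-5))/9)/(-79)) = 103 + 23*(55*(-1/28) + (11 + 4*(1 + 5)/9)*(-1/79)) = 103 + 23*(-55/28 + (11 + (4/9)*6)*(-1/79)) = 103 + 23*(-55/28 + (11 + 8/3)*(-1/79)) = 103 + 23*(-55/28 + (41/3)*(-1/79)) = 103 + 23*(-55/28 - 41/237) = 103 + 23*(-14183/6636) = 103 - 326209/6636 = 357299/6636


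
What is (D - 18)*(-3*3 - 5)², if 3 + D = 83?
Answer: 12152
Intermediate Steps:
D = 80 (D = -3 + 83 = 80)
(D - 18)*(-3*3 - 5)² = (80 - 18)*(-3*3 - 5)² = 62*(-9 - 5)² = 62*(-14)² = 62*196 = 12152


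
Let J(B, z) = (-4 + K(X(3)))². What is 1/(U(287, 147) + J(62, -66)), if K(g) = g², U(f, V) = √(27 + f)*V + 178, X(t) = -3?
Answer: -29/963431 + 3*√314/137633 ≈ 0.00035614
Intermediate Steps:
U(f, V) = 178 + V*√(27 + f) (U(f, V) = V*√(27 + f) + 178 = 178 + V*√(27 + f))
J(B, z) = 25 (J(B, z) = (-4 + (-3)²)² = (-4 + 9)² = 5² = 25)
1/(U(287, 147) + J(62, -66)) = 1/((178 + 147*√(27 + 287)) + 25) = 1/((178 + 147*√314) + 25) = 1/(203 + 147*√314)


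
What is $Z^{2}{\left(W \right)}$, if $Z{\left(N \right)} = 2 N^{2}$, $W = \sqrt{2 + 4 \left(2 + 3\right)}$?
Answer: $1936$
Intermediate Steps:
$W = \sqrt{22}$ ($W = \sqrt{2 + 4 \cdot 5} = \sqrt{2 + 20} = \sqrt{22} \approx 4.6904$)
$Z^{2}{\left(W \right)} = \left(2 \left(\sqrt{22}\right)^{2}\right)^{2} = \left(2 \cdot 22\right)^{2} = 44^{2} = 1936$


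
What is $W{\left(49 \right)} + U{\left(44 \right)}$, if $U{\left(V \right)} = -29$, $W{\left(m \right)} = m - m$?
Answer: $-29$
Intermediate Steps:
$W{\left(m \right)} = 0$
$W{\left(49 \right)} + U{\left(44 \right)} = 0 - 29 = -29$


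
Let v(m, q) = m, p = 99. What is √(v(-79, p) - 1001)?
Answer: 6*I*√30 ≈ 32.863*I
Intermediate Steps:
√(v(-79, p) - 1001) = √(-79 - 1001) = √(-1080) = 6*I*√30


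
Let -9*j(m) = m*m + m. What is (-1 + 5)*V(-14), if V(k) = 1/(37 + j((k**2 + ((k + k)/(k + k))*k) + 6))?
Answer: -4/3911 ≈ -0.0010228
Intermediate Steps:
j(m) = -m/9 - m**2/9 (j(m) = -(m*m + m)/9 = -(m**2 + m)/9 = -(m + m**2)/9 = -m/9 - m**2/9)
V(k) = 1/(37 - (6 + k + k**2)*(7 + k + k**2)/9) (V(k) = 1/(37 - ((k**2 + ((k + k)/(k + k))*k) + 6)*(1 + ((k**2 + ((k + k)/(k + k))*k) + 6))/9) = 1/(37 - ((k**2 + ((2*k)/((2*k)))*k) + 6)*(1 + ((k**2 + ((2*k)/((2*k)))*k) + 6))/9) = 1/(37 - ((k**2 + ((2*k)*(1/(2*k)))*k) + 6)*(1 + ((k**2 + ((2*k)*(1/(2*k)))*k) + 6))/9) = 1/(37 - ((k**2 + 1*k) + 6)*(1 + ((k**2 + 1*k) + 6))/9) = 1/(37 - ((k**2 + k) + 6)*(1 + ((k**2 + k) + 6))/9) = 1/(37 - ((k + k**2) + 6)*(1 + ((k + k**2) + 6))/9) = 1/(37 - (6 + k + k**2)*(1 + (6 + k + k**2))/9) = 1/(37 - (6 + k + k**2)*(7 + k + k**2)/9))
(-1 + 5)*V(-14) = (-1 + 5)*(-9/(-333 + (6 - 14 + (-14)**2)*(7 - 14 + (-14)**2))) = 4*(-9/(-333 + (6 - 14 + 196)*(7 - 14 + 196))) = 4*(-9/(-333 + 188*189)) = 4*(-9/(-333 + 35532)) = 4*(-9/35199) = 4*(-9*1/35199) = 4*(-1/3911) = -4/3911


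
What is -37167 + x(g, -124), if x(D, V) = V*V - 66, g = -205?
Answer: -21857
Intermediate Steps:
x(D, V) = -66 + V² (x(D, V) = V² - 66 = -66 + V²)
-37167 + x(g, -124) = -37167 + (-66 + (-124)²) = -37167 + (-66 + 15376) = -37167 + 15310 = -21857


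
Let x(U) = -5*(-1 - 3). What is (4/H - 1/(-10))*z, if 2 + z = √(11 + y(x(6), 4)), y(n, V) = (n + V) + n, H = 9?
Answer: -49/45 + 49*√55/90 ≈ 2.9488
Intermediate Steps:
x(U) = 20 (x(U) = -5*(-4) = 20)
y(n, V) = V + 2*n (y(n, V) = (V + n) + n = V + 2*n)
z = -2 + √55 (z = -2 + √(11 + (4 + 2*20)) = -2 + √(11 + (4 + 40)) = -2 + √(11 + 44) = -2 + √55 ≈ 5.4162)
(4/H - 1/(-10))*z = (4/9 - 1/(-10))*(-2 + √55) = (4*(⅑) - 1*(-⅒))*(-2 + √55) = (4/9 + ⅒)*(-2 + √55) = 49*(-2 + √55)/90 = -49/45 + 49*√55/90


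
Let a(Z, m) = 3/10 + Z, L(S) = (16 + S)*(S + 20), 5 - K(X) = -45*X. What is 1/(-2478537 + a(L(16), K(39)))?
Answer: -10/24773847 ≈ -4.0365e-7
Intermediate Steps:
K(X) = 5 + 45*X (K(X) = 5 - (-45)*X = 5 + 45*X)
L(S) = (16 + S)*(20 + S)
a(Z, m) = 3/10 + Z (a(Z, m) = 3*(⅒) + Z = 3/10 + Z)
1/(-2478537 + a(L(16), K(39))) = 1/(-2478537 + (3/10 + (320 + 16² + 36*16))) = 1/(-2478537 + (3/10 + (320 + 256 + 576))) = 1/(-2478537 + (3/10 + 1152)) = 1/(-2478537 + 11523/10) = 1/(-24773847/10) = -10/24773847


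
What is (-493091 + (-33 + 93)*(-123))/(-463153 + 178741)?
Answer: 500471/284412 ≈ 1.7597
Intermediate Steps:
(-493091 + (-33 + 93)*(-123))/(-463153 + 178741) = (-493091 + 60*(-123))/(-284412) = (-493091 - 7380)*(-1/284412) = -500471*(-1/284412) = 500471/284412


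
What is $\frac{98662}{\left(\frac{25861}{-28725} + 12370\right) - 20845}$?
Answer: $- \frac{1417032975}{121735118} \approx -11.64$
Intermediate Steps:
$\frac{98662}{\left(\frac{25861}{-28725} + 12370\right) - 20845} = \frac{98662}{\left(25861 \left(- \frac{1}{28725}\right) + 12370\right) - 20845} = \frac{98662}{\left(- \frac{25861}{28725} + 12370\right) - 20845} = \frac{98662}{\frac{355302389}{28725} - 20845} = \frac{98662}{- \frac{243470236}{28725}} = 98662 \left(- \frac{28725}{243470236}\right) = - \frac{1417032975}{121735118}$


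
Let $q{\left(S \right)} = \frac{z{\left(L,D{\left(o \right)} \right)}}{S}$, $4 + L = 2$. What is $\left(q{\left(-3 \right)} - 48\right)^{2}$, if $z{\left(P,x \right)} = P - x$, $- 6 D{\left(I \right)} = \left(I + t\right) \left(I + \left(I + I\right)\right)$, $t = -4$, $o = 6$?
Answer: $\frac{21904}{9} \approx 2433.8$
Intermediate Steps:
$L = -2$ ($L = -4 + 2 = -2$)
$D{\left(I \right)} = - \frac{I \left(-4 + I\right)}{2}$ ($D{\left(I \right)} = - \frac{\left(I - 4\right) \left(I + \left(I + I\right)\right)}{6} = - \frac{\left(-4 + I\right) \left(I + 2 I\right)}{6} = - \frac{\left(-4 + I\right) 3 I}{6} = - \frac{3 I \left(-4 + I\right)}{6} = - \frac{I \left(-4 + I\right)}{2}$)
$q{\left(S \right)} = \frac{4}{S}$ ($q{\left(S \right)} = \frac{-2 - \frac{1}{2} \cdot 6 \left(4 - 6\right)}{S} = \frac{-2 - \frac{1}{2} \cdot 6 \left(-2\right)}{S} = \frac{-2 - -6}{S} = \frac{-2 + 6}{S} = \frac{4}{S}$)
$\left(q{\left(-3 \right)} - 48\right)^{2} = \left(\frac{4}{-3} - 48\right)^{2} = \left(4 \left(- \frac{1}{3}\right) - 48\right)^{2} = \left(- \frac{4}{3} - 48\right)^{2} = \left(- \frac{148}{3}\right)^{2} = \frac{21904}{9}$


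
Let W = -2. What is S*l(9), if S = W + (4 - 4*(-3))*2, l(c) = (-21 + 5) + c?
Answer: -210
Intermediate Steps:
l(c) = -16 + c
S = 30 (S = -2 + (4 - 4*(-3))*2 = -2 + (4 + 12)*2 = -2 + 16*2 = -2 + 32 = 30)
S*l(9) = 30*(-16 + 9) = 30*(-7) = -210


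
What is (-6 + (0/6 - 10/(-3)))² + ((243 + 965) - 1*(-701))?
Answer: 17245/9 ≈ 1916.1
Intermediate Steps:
(-6 + (0/6 - 10/(-3)))² + ((243 + 965) - 1*(-701)) = (-6 + (0*(⅙) - 10*(-⅓)))² + (1208 + 701) = (-6 + (0 + 10/3))² + 1909 = (-6 + 10/3)² + 1909 = (-8/3)² + 1909 = 64/9 + 1909 = 17245/9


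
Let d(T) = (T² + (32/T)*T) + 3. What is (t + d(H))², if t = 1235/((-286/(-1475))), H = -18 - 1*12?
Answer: 25822883025/484 ≈ 5.3353e+7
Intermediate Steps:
H = -30 (H = -18 - 12 = -30)
d(T) = 35 + T² (d(T) = (T² + 32) + 3 = (32 + T²) + 3 = 35 + T²)
t = 140125/22 (t = 1235/((-286*(-1/1475))) = 1235/(286/1475) = 1235*(1475/286) = 140125/22 ≈ 6369.3)
(t + d(H))² = (140125/22 + (35 + (-30)²))² = (140125/22 + (35 + 900))² = (140125/22 + 935)² = (160695/22)² = 25822883025/484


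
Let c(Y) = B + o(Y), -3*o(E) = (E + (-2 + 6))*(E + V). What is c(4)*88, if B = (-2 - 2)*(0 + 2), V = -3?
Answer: -2816/3 ≈ -938.67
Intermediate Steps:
o(E) = -(-3 + E)*(4 + E)/3 (o(E) = -(E + (-2 + 6))*(E - 3)/3 = -(E + 4)*(-3 + E)/3 = -(4 + E)*(-3 + E)/3 = -(-3 + E)*(4 + E)/3)
B = -8 (B = -4*2 = -8)
c(Y) = -4 - Y/3 - Y**2/3 (c(Y) = -8 + (4 - Y/3 - Y**2/3) = -4 - Y/3 - Y**2/3)
c(4)*88 = (-4 - 1/3*4 - 1/3*4**2)*88 = (-4 - 4/3 - 1/3*16)*88 = (-4 - 4/3 - 16/3)*88 = -32/3*88 = -2816/3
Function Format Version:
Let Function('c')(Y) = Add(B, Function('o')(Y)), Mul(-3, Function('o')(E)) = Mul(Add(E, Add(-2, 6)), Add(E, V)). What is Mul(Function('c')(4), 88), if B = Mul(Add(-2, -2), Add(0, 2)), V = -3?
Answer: Rational(-2816, 3) ≈ -938.67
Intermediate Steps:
Function('o')(E) = Mul(Rational(-1, 3), Add(-3, E), Add(4, E)) (Function('o')(E) = Mul(Rational(-1, 3), Mul(Add(E, Add(-2, 6)), Add(E, -3))) = Mul(Rational(-1, 3), Mul(Add(E, 4), Add(-3, E))) = Mul(Rational(-1, 3), Mul(Add(4, E), Add(-3, E))) = Mul(Rational(-1, 3), Mul(Add(-3, E), Add(4, E))) = Mul(Rational(-1, 3), Add(-3, E), Add(4, E)))
B = -8 (B = Mul(-4, 2) = -8)
Function('c')(Y) = Add(-4, Mul(Rational(-1, 3), Y), Mul(Rational(-1, 3), Pow(Y, 2))) (Function('c')(Y) = Add(-8, Add(4, Mul(Rational(-1, 3), Y), Mul(Rational(-1, 3), Pow(Y, 2)))) = Add(-4, Mul(Rational(-1, 3), Y), Mul(Rational(-1, 3), Pow(Y, 2))))
Mul(Function('c')(4), 88) = Mul(Add(-4, Mul(Rational(-1, 3), 4), Mul(Rational(-1, 3), Pow(4, 2))), 88) = Mul(Add(-4, Rational(-4, 3), Mul(Rational(-1, 3), 16)), 88) = Mul(Add(-4, Rational(-4, 3), Rational(-16, 3)), 88) = Mul(Rational(-32, 3), 88) = Rational(-2816, 3)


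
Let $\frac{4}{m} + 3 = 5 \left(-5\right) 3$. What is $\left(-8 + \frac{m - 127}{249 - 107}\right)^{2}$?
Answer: $\frac{2426449081}{30669444} \approx 79.116$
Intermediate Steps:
$m = - \frac{2}{39}$ ($m = \frac{4}{-3 + 5 \left(-5\right) 3} = \frac{4}{-3 - 75} = \frac{4}{-78} = 4 \left(- \frac{1}{78}\right) = - \frac{2}{39} \approx -0.051282$)
$\left(-8 + \frac{m - 127}{249 - 107}\right)^{2} = \left(-8 + \frac{- \frac{2}{39} - 127}{249 - 107}\right)^{2} = \left(-8 - \frac{4955}{39 \cdot 142}\right)^{2} = \left(-8 - \frac{4955}{5538}\right)^{2} = \left(- \frac{49259}{5538}\right)^{2} = \frac{2426449081}{30669444}$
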